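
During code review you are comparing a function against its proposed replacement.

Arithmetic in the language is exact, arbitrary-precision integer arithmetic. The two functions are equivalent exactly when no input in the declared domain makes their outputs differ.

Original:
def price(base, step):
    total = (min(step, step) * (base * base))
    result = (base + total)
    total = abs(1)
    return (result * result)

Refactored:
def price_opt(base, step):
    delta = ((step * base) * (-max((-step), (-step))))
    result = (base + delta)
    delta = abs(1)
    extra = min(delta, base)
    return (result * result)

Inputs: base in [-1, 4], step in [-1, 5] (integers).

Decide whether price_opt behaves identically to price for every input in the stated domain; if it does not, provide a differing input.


Consider the input base=-1, step=1.
price: total := 1 | result := 0 | total := 1 | result 0
price_opt: delta := -1 | result := -2 | delta := 1 | extra := -1 | result 4
0 != 4, so the rewrite changes behavior.
verdict: not equivalent; witness: base=-1, step=1


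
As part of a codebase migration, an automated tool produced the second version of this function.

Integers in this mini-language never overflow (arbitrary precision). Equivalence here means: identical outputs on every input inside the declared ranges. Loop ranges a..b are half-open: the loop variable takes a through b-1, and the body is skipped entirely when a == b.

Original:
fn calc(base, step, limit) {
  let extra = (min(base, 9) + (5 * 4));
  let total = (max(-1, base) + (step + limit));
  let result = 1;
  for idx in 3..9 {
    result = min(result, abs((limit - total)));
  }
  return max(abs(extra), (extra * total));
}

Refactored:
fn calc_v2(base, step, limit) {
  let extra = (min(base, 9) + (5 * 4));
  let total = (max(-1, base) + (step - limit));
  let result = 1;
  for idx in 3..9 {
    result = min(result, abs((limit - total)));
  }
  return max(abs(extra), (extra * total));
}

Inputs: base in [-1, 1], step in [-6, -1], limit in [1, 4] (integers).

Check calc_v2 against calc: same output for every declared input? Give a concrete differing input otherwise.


Evaluate both at base=-1, step=-1, limit=4.
calc: extra=19, then total=2, then result=1, then (idx=3), then result=1, then (idx=4), then result=1, then (idx=5), then result=1, then (idx=6), then result=1, then (idx=7), then result=1, then (idx=8), then result=1, then returns 38
calc_v2: extra=19, then total=-6, then result=1, then (idx=3), then result=1, then (idx=4), then result=1, then (idx=5), then result=1, then (idx=6), then result=1, then (idx=7), then result=1, then (idx=8), then result=1, then returns 19
38 vs 19 — the two versions disagree here.
verdict: not equivalent; witness: base=-1, step=-1, limit=4


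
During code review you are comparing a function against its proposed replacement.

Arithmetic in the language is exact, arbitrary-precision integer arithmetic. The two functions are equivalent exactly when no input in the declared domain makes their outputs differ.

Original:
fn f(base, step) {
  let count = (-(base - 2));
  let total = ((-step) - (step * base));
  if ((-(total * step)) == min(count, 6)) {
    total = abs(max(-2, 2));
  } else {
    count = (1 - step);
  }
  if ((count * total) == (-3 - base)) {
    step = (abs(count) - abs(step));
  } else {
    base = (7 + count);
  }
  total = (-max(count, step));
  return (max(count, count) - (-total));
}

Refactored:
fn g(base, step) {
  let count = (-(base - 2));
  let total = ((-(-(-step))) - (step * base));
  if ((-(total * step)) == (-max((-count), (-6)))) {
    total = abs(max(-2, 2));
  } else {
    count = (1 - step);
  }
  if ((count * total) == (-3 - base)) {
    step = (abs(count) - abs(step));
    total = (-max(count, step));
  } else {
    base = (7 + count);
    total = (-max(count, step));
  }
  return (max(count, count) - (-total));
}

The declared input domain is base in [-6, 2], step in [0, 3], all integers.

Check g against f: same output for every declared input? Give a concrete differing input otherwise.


Behavior is preserved: although statement counts differ, plus min/max/abs usage differs, the outputs never diverge.
Tracing base=-3, step=2: f: count = 5; total = 4; ((-(total * step)) == min(count, 6)) -> false; count = -1; ((count * total) == (-3 - base)) -> false; base = 6; total = -2; return -3 | g: count = 5; total = 4; ((-(total * step)) == (-max((-count), (-6)))) -> false; count = -1; ((count * total) == (-3 - base)) -> false; base = 6; total = -2; return -3 — matching result -3.
An exhaustive pass over the 36 declared inputs shows identical outputs.
verdict: equivalent


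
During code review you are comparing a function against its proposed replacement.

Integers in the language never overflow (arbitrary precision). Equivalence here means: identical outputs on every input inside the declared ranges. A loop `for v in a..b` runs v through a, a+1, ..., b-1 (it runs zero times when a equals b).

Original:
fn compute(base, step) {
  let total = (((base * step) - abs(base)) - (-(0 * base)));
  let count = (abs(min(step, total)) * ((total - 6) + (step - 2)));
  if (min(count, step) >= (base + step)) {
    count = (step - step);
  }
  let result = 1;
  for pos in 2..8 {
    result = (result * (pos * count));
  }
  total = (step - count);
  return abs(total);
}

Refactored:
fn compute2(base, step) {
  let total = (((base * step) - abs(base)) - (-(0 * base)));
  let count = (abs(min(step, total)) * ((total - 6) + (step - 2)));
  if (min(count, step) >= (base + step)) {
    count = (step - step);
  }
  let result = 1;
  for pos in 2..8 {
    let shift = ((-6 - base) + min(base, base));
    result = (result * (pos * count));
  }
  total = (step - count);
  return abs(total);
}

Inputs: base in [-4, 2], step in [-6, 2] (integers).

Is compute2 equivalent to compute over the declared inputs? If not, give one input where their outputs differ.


Comparing the listings, the differences include: min/max/abs usage differs; also arithmetic usage differs; also constant usage differs; also statement counts differ; also local variable names differ.
Spot check at base=-3, step=-4 — compute: total := 9 | count := -12 | (min(count, step) >= (base + step)): false | result := 1 | iter pos=2: | result := -24 | iter pos=3: | result := 864 | iter pos=4: | result := -41472 | iter pos=5: | result := 2488320 | iter pos=6: | result := -179159040 | iter pos=7: | result := 15049359360 | total := 8 | result 8. compute2: total := 9 | count := -12 | (min(count, step) >= (base + step)): false | result := 1 | iter pos=2: | shift := -6 | result := -24 | iter pos=3: | shift := -6 | result := 864 | iter pos=4: | shift := -6 | result := -41472 | iter pos=5: | shift := -6 | result := 2488320 | iter pos=6: | shift := -6 | result := -179159040 | iter pos=7: | shift := -6 | result := 15049359360 | total := 8 | result 8. Both give 8.
Across all 63 domain points the two functions coincide.
verdict: equivalent


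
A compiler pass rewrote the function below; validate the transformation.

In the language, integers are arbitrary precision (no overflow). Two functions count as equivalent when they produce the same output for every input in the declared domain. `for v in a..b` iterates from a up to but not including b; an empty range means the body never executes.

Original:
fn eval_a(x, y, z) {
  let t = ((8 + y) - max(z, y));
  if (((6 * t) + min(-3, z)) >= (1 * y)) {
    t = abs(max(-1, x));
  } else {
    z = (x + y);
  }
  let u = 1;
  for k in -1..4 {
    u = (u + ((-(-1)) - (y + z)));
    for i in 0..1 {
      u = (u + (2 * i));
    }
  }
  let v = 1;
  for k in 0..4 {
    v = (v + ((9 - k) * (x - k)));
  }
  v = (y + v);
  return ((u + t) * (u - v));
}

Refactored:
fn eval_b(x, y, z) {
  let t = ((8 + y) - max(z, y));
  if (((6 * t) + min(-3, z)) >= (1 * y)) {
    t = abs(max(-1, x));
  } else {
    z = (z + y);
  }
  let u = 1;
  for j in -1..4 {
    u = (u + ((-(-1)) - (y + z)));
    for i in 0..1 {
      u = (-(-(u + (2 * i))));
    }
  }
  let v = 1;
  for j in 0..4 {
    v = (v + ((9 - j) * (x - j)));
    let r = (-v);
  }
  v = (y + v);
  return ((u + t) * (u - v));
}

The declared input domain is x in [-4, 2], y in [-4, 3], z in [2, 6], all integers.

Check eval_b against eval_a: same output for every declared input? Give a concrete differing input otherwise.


The rewrite breaks on x=-4, y=-4, z=5, where the results are 14885 and 3680.
eval_a: t := -1 | (((6 * t) + min(-3, z)) >= (1 * y)): false | z := -8 | u := 1 | iter k=-1: | u := 14 | iter i=0: | u := 14 | iter k=0: | u := 27 | iter i=0: | u := 27 | iter k=1: | u := 40 | iter i=0: | u := 40 | iter k=2: | u := 53 | iter i=0: | u := 53 | iter k=3: | u := 66 | iter i=0: | u := 66 | v := 1 | iter k=0: | v := -35 | iter k=1: | v := -75 | iter k=2: | v := -117 | iter k=3: | v := -159 | v := -163 | result 14885
eval_b: t := -1 | (((6 * t) + min(-3, z)) >= (1 * y)): false | z := 1 | u := 1 | iter j=-1: | u := 5 | iter i=0: | u := 5 | iter j=0: | u := 9 | iter i=0: | u := 9 | iter j=1: | u := 13 | iter i=0: | u := 13 | iter j=2: | u := 17 | iter i=0: | u := 17 | iter j=3: | u := 21 | iter i=0: | u := 21 | v := 1 | iter j=0: | v := -35 | r := 35 | iter j=1: | v := -75 | r := 75 | iter j=2: | v := -117 | r := 117 | iter j=3: | v := -159 | r := 159 | v := -163 | result 3680
verdict: not equivalent; witness: x=-4, y=-4, z=5


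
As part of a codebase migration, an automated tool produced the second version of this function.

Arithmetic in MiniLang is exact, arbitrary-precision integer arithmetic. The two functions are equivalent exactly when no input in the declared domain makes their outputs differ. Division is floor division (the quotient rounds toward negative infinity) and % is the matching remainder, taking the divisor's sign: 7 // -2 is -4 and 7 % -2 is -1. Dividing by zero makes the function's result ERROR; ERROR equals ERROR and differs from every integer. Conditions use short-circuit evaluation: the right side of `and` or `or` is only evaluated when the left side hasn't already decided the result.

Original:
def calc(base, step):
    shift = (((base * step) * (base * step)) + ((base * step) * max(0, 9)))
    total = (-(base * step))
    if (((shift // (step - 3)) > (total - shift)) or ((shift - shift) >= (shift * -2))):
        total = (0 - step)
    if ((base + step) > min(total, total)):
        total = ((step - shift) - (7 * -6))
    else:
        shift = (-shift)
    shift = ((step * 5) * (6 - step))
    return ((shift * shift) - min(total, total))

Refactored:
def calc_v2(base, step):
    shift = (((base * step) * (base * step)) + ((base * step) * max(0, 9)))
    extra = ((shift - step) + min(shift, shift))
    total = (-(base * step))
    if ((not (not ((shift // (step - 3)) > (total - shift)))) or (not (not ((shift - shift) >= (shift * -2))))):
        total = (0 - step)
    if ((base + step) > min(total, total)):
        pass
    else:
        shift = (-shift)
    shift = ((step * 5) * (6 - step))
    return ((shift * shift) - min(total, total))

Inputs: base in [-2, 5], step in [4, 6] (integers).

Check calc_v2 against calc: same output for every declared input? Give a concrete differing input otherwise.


There is a counterexample at base=-2, step=5: 588 on one side, 630 on the other.
calc: shift := 10 | total := 10 | (((shift // (step - 3)) > (total - shift)) or ((shift - shift) >= (shift * -2))): true | total := -5 | ((base + step) > min(total, total)): true | total := 37 | shift := 25 | result 588
calc_v2: shift := 10 | extra := 15 | total := 10 | ((not (not ((shift // (step - 3)) > (total - shift)))) or (not (not ((shift - shift) >= (shift * -2))))): true | total := -5 | ((base + step) > min(total, total)): true | shift := 25 | result 630
verdict: not equivalent; witness: base=-2, step=5


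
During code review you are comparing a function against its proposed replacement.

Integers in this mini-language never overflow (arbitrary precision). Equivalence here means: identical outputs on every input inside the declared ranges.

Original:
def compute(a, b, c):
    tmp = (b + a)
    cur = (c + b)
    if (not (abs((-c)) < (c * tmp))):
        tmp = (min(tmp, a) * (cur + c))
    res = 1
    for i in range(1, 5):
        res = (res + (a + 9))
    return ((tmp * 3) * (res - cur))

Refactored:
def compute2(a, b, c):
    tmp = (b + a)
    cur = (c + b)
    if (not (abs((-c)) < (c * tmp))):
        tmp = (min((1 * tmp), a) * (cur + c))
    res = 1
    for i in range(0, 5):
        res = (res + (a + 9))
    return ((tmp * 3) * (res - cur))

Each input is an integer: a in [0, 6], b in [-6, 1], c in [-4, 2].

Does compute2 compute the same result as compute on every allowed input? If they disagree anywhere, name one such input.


Consider the input a=0, b=-6, c=-4.
compute: tmp := -6 | cur := -10 | (not (abs((-c)) < (c * tmp))): false | res := 1 | iter i=1: | res := 10 | iter i=2: | res := 19 | iter i=3: | res := 28 | iter i=4: | res := 37 | result -846
compute2: tmp := -6 | cur := -10 | (not (abs((-c)) < (c * tmp))): false | res := 1 | iter i=0: | res := 10 | iter i=1: | res := 19 | iter i=2: | res := 28 | iter i=3: | res := 37 | iter i=4: | res := 46 | result -1008
-846 and -1008 differ, so these are not the same function on this domain.
verdict: not equivalent; witness: a=0, b=-6, c=-4


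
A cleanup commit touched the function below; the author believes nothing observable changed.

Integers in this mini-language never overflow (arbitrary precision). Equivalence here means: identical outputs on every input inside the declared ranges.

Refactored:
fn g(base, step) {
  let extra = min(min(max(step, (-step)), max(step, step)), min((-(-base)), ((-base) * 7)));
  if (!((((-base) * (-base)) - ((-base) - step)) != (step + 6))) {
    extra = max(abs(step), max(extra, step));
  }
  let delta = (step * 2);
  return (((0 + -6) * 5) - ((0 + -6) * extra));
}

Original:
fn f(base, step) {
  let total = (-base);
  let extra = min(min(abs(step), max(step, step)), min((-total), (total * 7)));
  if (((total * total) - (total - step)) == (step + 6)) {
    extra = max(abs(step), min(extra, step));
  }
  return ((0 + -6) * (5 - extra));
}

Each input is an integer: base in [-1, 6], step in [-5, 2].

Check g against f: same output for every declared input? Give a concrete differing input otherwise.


The one real change (`min(extra, step)` became `max(extra, step)`) has no effect anywhere in the declared ranges; all 64 inputs agree.
verdict: equivalent


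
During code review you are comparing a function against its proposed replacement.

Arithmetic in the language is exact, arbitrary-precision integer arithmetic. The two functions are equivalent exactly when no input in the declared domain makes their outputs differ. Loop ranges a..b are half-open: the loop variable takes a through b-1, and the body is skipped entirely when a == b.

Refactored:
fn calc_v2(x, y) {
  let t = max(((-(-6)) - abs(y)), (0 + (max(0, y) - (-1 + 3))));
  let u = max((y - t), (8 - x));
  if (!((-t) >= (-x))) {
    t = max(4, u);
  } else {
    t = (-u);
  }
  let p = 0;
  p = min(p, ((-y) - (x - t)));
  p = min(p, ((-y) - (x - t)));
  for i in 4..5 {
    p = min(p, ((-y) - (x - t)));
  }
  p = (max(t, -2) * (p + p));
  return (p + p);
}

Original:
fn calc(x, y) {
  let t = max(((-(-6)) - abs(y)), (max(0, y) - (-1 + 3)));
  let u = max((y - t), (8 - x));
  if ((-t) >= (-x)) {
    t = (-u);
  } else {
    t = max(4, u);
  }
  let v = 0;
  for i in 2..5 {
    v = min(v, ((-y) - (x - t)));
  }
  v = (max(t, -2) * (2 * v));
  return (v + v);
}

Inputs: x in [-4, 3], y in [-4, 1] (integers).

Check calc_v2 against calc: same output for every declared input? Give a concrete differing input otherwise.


Side by side, the visible changes include: loop structure differs; and boolean connective usage differs; and constant usage differs; and min/max/abs usage differs; and statement counts differ; and arithmetic usage differs; and local variable names differ.
As a probe, take x=-4, y=1: calc runs t = 5; u = 12; ((-t) >= (-x)) -> false; t = 12; v = 0; [i=2]; v = 0; [i=3]; v = 0; [i=4]; v = 0; v = 0; return 0; calc_v2 runs t = 5; u = 12; (!((-t) >= (-x))) -> true; t = 12; p = 0; p = 0; p = 0; [i=4]; p = 0; p = 0; return 0; both end at 0.
Checked all 48 inputs in the declared domain: the outputs agree on every one.
verdict: equivalent


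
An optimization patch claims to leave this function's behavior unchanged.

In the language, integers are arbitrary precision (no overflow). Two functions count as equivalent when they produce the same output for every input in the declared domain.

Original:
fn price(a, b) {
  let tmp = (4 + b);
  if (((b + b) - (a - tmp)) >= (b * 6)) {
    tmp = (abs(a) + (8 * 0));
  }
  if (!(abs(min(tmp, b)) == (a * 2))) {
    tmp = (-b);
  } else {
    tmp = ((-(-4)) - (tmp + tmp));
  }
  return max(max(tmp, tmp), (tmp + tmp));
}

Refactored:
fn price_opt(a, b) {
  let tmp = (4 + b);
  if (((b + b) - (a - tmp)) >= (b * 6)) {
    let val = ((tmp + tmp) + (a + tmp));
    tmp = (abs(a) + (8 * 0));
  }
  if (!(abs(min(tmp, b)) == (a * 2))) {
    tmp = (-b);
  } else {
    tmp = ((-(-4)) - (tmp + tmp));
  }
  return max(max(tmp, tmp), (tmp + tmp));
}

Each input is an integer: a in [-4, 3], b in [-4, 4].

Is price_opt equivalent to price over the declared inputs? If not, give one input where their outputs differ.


The two are interchangeable: arithmetic usage differs; local variable names differ; statement counts differ, and every declared input agrees.
As a probe, take a=-2, b=4: price runs tmp=8, then (((b + b) - (a - tmp)) >= (b * 6)) is false, then (!(abs(min(tmp, b)) == (a * 2))) is true, then tmp=-4, then returns -4; price_opt runs tmp=8, then (((b + b) - (a - tmp)) >= (b * 6)) is false, then (!(abs(min(tmp, b)) == (a * 2))) is true, then tmp=-4, then returns -4; both end at -4.
Checked all 72 inputs in the declared domain: the outputs agree on every one.
verdict: equivalent


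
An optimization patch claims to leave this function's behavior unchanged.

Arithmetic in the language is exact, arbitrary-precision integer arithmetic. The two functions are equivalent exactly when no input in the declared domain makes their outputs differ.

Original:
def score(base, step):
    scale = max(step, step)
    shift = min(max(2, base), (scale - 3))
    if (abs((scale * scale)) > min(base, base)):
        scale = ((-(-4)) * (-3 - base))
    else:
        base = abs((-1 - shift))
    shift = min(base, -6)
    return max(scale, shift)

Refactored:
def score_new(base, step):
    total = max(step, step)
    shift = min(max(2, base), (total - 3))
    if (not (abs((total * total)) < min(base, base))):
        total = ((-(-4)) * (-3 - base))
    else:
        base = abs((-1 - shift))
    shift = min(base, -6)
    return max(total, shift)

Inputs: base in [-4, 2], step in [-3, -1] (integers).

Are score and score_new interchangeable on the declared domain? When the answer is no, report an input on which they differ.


Try base=1, step=-1.
score: scale becomes -1; next shift becomes -4; next (abs((scale * scale)) > min(base, base)) evaluates to false; next base becomes 3; next shift becomes -6; next final value -1
score_new: total becomes -1; next shift becomes -4; next (not (abs((total * total)) < min(base, base))) evaluates to true; next total becomes -16; next shift becomes -6; next final value -6
-1 vs -6 — the two versions disagree here.
verdict: not equivalent; witness: base=1, step=-1


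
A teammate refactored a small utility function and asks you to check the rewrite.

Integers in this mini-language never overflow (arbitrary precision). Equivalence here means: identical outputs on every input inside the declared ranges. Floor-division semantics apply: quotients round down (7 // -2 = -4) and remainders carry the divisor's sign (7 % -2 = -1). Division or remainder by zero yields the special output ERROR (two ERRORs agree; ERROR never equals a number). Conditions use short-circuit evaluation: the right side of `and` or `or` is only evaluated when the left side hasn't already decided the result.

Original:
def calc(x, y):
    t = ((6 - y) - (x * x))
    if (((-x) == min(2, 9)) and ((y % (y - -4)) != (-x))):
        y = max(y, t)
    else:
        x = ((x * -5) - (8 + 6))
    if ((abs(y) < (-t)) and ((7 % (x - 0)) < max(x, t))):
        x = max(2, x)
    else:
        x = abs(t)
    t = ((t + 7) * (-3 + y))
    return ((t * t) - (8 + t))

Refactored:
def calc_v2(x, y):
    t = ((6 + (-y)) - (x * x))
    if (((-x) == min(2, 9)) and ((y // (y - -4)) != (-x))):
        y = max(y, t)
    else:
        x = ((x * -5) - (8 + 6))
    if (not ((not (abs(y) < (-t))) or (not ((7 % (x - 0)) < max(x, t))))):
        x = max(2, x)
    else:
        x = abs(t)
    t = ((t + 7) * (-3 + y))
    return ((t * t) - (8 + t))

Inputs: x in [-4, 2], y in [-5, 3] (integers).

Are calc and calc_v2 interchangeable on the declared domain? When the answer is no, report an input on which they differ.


Try x=-2, y=-1.
calc: t := 3 | (((-x) == min(2, 9)) and ((y % (y - -4)) != (-x))): false | x := -4 | ((abs(y) < (-t)) and ((7 % (x - 0)) < max(x, t))): false | x := 3 | t := -40 | result 1632
calc_v2: t := 3 | (((-x) == min(2, 9)) and ((y // (y - -4)) != (-x))): true | y := 3 | (not ((not (abs(y) < (-t))) or (not ((7 % (x - 0)) < max(x, t))))): false | x := 3 | t := 0 | result -8
1632 against -8: the behavior changed.
verdict: not equivalent; witness: x=-2, y=-1


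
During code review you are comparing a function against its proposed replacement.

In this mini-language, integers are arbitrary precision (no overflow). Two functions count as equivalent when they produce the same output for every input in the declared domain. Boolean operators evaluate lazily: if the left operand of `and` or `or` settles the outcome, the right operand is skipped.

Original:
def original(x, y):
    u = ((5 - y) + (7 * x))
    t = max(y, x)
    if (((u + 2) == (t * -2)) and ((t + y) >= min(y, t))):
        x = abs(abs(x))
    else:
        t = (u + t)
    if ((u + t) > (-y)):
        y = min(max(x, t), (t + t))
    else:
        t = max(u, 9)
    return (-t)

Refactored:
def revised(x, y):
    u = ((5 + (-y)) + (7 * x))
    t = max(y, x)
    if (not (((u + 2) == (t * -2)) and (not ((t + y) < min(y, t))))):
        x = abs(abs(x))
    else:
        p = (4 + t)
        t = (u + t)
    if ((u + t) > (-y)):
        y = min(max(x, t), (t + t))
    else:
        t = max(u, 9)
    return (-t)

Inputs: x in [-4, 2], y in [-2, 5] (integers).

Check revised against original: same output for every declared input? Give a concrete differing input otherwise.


There is a counterexample at x=-1, y=3: -9 on one side, -3 on the other.
original: u := -5 | t := 3 | (((u + 2) == (t * -2)) and ((t + y) >= min(y, t))): false | t := -2 | ((u + t) > (-y)): false | t := 9 | result -9
revised: u := -5 | t := 3 | (not (((u + 2) == (t * -2)) and (not ((t + y) < min(y, t))))): true | x := 1 | ((u + t) > (-y)): true | y := 3 | result -3
verdict: not equivalent; witness: x=-1, y=3


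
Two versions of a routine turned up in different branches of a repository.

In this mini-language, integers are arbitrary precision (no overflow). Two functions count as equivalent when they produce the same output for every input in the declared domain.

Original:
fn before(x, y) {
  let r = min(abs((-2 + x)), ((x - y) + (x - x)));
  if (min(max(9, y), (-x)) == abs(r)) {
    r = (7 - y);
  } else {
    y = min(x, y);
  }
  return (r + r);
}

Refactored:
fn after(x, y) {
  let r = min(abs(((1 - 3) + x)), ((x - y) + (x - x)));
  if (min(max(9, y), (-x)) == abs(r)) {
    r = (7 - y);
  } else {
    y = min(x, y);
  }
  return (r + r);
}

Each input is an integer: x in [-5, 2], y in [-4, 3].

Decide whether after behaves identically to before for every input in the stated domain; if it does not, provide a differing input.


The two are interchangeable: arithmetic usage differs; also constant usage differs, and every declared input agrees.
As a probe, take x=1, y=-1: before runs r becomes 1; next (min(max(9, y), (-x)) == abs(r)) evaluates to false; next y becomes -1; next final value 2; after runs r becomes 1; next (min(max(9, y), (-x)) == abs(r)) evaluates to false; next y becomes -1; next final value 2; both end at 2.
Checked all 64 inputs in the declared domain: the outputs agree on every one.
verdict: equivalent


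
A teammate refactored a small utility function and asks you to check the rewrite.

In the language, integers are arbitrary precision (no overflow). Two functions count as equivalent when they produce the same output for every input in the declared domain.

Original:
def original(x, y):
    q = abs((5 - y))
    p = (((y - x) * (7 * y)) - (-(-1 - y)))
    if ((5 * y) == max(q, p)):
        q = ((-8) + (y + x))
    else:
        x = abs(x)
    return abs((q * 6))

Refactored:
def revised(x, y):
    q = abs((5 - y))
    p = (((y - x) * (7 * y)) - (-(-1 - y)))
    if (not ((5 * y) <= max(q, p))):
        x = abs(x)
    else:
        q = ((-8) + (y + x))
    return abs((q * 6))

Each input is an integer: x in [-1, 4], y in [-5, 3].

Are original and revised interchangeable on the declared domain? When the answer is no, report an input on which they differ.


Consider the input x=-1, y=-5.
original: q becomes 10; next p becomes 144; next ((5 * y) == max(q, p)) evaluates to false; next x becomes 1; next final value 60
revised: q becomes 10; next p becomes 144; next (not ((5 * y) <= max(q, p))) evaluates to false; next q becomes -14; next final value 84
60 and 84 differ, so these are not the same function on this domain.
verdict: not equivalent; witness: x=-1, y=-5


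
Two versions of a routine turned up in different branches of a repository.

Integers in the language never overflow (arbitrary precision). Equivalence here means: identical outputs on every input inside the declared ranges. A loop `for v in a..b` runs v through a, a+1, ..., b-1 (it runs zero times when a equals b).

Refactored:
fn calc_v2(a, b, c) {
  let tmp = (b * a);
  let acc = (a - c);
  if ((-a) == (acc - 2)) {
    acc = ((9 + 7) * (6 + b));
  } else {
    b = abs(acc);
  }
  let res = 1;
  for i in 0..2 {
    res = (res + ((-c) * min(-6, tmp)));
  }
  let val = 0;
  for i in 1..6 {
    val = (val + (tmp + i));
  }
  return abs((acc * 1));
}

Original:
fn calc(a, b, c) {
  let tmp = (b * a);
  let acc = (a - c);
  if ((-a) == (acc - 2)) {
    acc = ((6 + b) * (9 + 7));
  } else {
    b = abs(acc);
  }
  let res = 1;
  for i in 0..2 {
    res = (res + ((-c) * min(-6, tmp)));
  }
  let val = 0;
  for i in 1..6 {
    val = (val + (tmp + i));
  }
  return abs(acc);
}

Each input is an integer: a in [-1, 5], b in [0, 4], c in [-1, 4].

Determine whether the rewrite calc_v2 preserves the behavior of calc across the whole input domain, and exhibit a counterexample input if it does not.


The two are interchangeable: constant usage differs, arithmetic usage differs, and every declared input agrees.
As a probe, take a=0, b=3, c=3: calc runs tmp := 0 | acc := -3 | ((-a) == (acc - 2)): false | b := 3 | res := 1 | iter i=0: | res := 19 | iter i=1: | res := 37 | val := 0 | iter i=1: | val := 1 | iter i=2: | val := 3 | iter i=3: | val := 6 | iter i=4: | val := 10 | iter i=5: | val := 15 | result 3; calc_v2 runs tmp := 0 | acc := -3 | ((-a) == (acc - 2)): false | b := 3 | res := 1 | iter i=0: | res := 19 | iter i=1: | res := 37 | val := 0 | iter i=1: | val := 1 | iter i=2: | val := 3 | iter i=3: | val := 6 | iter i=4: | val := 10 | iter i=5: | val := 15 | result 3; both end at 3.
Across all 210 domain points the two functions coincide.
verdict: equivalent


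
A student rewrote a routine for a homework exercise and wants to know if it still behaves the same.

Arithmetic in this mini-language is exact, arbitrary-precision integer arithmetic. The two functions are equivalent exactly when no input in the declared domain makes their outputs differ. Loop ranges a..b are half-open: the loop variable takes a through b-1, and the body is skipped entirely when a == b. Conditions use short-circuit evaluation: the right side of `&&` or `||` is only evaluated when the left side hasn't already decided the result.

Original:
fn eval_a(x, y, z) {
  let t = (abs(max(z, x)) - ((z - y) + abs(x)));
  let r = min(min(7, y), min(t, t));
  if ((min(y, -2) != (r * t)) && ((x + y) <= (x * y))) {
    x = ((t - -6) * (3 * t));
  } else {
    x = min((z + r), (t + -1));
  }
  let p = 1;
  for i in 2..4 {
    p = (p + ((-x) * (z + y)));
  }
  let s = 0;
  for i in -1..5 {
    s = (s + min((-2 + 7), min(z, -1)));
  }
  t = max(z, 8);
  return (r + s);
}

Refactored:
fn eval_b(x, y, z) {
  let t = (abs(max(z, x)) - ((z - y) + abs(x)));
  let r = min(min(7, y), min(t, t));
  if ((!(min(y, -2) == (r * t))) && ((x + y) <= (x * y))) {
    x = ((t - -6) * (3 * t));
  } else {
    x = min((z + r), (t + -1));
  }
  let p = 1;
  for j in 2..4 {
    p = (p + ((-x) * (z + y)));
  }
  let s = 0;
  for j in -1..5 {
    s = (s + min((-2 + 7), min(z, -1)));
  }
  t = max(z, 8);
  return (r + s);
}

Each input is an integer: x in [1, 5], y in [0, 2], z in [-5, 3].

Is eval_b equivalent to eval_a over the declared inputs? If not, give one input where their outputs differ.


Side by side, the visible changes include: boolean connective usage differs, plus comparison usage differs, plus local variable names differ.
As a probe, take x=4, y=2, z=-2: eval_a runs t := 4 | r := 2 | ((min(y, -2) != (r * t)) && ((x + y) <= (x * y))): true | x := 120 | p := 1 | iter i=2: | p := 1 | iter i=3: | p := 1 | s := 0 | iter i=-1: | s := -2 | iter i=0: | s := -4 | iter i=1: | s := -6 | iter i=2: | s := -8 | iter i=3: | s := -10 | iter i=4: | s := -12 | t := 8 | result -10; eval_b runs t := 4 | r := 2 | ((!(min(y, -2) == (r * t))) && ((x + y) <= (x * y))): true | x := 120 | p := 1 | iter j=2: | p := 1 | iter j=3: | p := 1 | s := 0 | iter j=-1: | s := -2 | iter j=0: | s := -4 | iter j=1: | s := -6 | iter j=2: | s := -8 | iter j=3: | s := -10 | iter j=4: | s := -12 | t := 8 | result -10; both end at -10.
Sweeping the whole domain (135 inputs) finds no disagreement.
verdict: equivalent


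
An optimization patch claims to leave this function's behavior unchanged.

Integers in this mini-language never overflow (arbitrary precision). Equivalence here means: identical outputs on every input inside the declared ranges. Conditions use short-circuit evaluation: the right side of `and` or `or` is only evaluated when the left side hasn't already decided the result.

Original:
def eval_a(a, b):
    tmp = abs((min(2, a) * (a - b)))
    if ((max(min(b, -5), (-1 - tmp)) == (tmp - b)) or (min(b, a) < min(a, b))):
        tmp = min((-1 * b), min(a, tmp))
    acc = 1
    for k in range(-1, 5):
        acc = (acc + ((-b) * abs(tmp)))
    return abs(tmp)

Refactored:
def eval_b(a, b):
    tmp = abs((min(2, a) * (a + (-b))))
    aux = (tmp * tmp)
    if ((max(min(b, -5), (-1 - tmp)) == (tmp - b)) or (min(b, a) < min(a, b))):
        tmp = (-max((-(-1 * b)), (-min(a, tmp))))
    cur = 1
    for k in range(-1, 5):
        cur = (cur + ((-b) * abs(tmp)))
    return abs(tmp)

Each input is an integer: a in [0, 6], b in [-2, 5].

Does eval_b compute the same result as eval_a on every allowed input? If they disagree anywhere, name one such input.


Behavior is preserved: although min/max/abs usage differs, and local variable names differ, and arithmetic usage differs, and statement counts differ, the outputs never diverge.
As a probe, take a=4, b=5: eval_a runs tmp becomes 2; next ((max(min(b, -5), (-1 - tmp)) == (tmp - b)) or (min(b, a) < min(a, b))) evaluates to true; next tmp becomes -5; next acc becomes 1; next at k=-1:; next acc becomes -24; next at k=0:; next acc becomes -49; next at k=1:; next acc becomes -74; next at k=2:; next acc becomes -99; next at k=3:; next acc becomes -124; next at k=4:; next acc becomes -149; next final value 5; eval_b runs tmp becomes 2; next aux becomes 4; next ((max(min(b, -5), (-1 - tmp)) == (tmp - b)) or (min(b, a) < min(a, b))) evaluates to true; next tmp becomes -5; next cur becomes 1; next at k=-1:; next cur becomes -24; next at k=0:; next cur becomes -49; next at k=1:; next cur becomes -74; next at k=2:; next cur becomes -99; next at k=3:; next cur becomes -124; next at k=4:; next cur becomes -149; next final value 5; both end at 5.
Sweeping the whole domain (56 inputs) finds no disagreement.
verdict: equivalent


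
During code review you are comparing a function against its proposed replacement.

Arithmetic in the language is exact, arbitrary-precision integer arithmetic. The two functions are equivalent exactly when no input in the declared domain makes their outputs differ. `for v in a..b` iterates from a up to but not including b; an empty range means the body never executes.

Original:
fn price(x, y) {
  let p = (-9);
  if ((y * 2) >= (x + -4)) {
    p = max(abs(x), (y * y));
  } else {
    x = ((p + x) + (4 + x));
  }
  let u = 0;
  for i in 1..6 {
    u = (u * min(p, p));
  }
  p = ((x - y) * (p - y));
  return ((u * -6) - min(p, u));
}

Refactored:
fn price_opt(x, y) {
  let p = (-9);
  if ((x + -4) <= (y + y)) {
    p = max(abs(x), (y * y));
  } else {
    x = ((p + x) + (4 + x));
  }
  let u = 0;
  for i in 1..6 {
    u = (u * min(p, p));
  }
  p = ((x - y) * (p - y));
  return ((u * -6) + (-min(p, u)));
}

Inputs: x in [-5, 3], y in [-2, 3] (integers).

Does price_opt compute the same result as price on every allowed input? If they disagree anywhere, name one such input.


Equivalent — the differences include constant usage differs, comparison usage differs, arithmetic usage differs, yet no declared input distinguishes the two.
Spot check at x=-5, y=-1 — price: p=-9, then ((y * 2) >= (x + -4)) is true, then p=5, then u=0, then (i=1), then u=0, then (i=2), then u=0, then (i=3), then u=0, then (i=4), then u=0, then (i=5), then u=0, then p=-24, then returns 24. price_opt: p=-9, then ((x + -4) <= (y + y)) is true, then p=5, then u=0, then (i=1), then u=0, then (i=2), then u=0, then (i=3), then u=0, then (i=4), then u=0, then (i=5), then u=0, then p=-24, then returns 24. Both give 24.
Sweeping the whole domain (54 inputs) finds no disagreement.
verdict: equivalent


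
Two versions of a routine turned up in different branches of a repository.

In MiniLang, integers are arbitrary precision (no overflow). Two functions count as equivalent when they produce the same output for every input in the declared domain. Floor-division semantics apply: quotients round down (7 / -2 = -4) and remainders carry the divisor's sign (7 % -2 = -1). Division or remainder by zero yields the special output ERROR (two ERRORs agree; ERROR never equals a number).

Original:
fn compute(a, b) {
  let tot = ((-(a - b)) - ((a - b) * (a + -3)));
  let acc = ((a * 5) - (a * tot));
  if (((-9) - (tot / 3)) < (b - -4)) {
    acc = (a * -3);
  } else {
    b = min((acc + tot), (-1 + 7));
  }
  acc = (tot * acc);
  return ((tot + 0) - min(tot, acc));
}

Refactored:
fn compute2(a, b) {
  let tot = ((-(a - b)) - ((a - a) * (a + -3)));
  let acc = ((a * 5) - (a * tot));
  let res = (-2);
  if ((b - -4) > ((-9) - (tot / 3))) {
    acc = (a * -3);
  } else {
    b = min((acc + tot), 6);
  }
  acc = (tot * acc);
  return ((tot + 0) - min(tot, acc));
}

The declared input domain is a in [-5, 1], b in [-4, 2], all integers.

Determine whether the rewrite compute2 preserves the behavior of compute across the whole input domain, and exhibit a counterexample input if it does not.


On input a=-5, b=-4, compute returns 98 while compute2 returns 0.
verdict: not equivalent; witness: a=-5, b=-4


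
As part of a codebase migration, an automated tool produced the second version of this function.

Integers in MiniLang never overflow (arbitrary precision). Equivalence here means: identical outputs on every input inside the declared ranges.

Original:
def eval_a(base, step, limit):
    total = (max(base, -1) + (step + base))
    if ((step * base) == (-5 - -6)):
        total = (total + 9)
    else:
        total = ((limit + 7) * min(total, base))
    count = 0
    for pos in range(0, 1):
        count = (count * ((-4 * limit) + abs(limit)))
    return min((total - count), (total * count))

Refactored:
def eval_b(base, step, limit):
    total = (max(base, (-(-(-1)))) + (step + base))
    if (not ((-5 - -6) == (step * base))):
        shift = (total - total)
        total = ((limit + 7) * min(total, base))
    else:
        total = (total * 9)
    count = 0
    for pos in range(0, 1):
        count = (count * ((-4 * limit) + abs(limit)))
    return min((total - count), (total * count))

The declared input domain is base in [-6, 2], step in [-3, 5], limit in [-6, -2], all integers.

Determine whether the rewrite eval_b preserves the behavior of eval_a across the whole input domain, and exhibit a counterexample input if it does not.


The rewrite breaks on base=-1, step=-1, limit=-6, where the results are 0 and -27.
eval_a: total := -3 | ((step * base) == (-5 - -6)): true | total := 6 | count := 0 | iter pos=0: | count := 0 | result 0
eval_b: total := -3 | (not ((-5 - -6) == (step * base))): false | total := -27 | count := 0 | iter pos=0: | count := 0 | result -27
verdict: not equivalent; witness: base=-1, step=-1, limit=-6


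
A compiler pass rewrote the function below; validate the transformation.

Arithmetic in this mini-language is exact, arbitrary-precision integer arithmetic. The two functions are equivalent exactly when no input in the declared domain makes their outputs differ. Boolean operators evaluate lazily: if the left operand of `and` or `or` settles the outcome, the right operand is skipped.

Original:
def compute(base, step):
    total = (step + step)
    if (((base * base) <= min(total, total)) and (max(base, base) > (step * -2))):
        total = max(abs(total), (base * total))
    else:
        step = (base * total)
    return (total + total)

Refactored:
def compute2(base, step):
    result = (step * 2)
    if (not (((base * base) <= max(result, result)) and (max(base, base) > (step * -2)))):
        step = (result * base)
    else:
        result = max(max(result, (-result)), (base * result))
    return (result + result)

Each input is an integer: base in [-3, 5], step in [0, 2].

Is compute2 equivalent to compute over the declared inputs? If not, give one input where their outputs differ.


The suspicious-looking change has no observable effect anywhere in the declared ranges; all 27 inputs agree.
verdict: equivalent


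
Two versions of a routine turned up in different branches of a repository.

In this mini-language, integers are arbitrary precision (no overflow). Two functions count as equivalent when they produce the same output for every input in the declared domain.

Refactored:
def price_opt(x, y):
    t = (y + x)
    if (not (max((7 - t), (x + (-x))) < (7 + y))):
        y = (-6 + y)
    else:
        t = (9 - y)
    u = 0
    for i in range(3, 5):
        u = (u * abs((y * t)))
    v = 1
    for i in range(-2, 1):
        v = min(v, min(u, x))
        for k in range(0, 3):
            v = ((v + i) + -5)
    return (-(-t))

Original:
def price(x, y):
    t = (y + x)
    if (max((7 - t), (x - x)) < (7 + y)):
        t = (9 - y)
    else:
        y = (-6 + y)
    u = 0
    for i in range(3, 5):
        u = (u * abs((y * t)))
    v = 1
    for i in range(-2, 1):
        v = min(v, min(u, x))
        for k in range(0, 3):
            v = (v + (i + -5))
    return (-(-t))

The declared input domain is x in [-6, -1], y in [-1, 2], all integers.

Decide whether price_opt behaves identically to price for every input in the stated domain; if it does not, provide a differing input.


Behavior is preserved: although arithmetic usage differs; boolean connective usage differs, the outputs never diverge.
One worked example (x=-3, y=0) — price: t=-3, then (max((7 - t), (x - x)) < (7 + y)) is false, then y=-6, then u=0, then (i=3), then u=0, then (i=4), then u=0, then v=1, then (i=-2), then v=-3, then (k=0), then v=-10, then (k=1), then v=-17, then (k=2), then v=-24, then (i=-1), then v=-24, then (k=0), then v=-30, then (k=1), then v=-36, then (k=2), then v=-42, then (i=0), then v=-42, then (k=0), then v=-47, then (k=1), then v=-52, then (k=2), then v=-57, then returns -3; price_opt: t=-3, then (not (max((7 - t), (x + (-x))) < (7 + y))) is true, then y=-6, then u=0, then (i=3), then u=0, then (i=4), then u=0, then v=1, then (i=-2), then v=-3, then (k=0), then v=-10, then (k=1), then v=-17, then (k=2), then v=-24, then (i=-1), then v=-24, then (k=0), then v=-30, then (k=1), then v=-36, then (k=2), then v=-42, then (i=0), then v=-42, then (k=0), then v=-47, then (k=1), then v=-52, then (k=2), then v=-57, then returns -3; agreement on -3.
Every one of the 24 inputs gives matching results.
verdict: equivalent
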